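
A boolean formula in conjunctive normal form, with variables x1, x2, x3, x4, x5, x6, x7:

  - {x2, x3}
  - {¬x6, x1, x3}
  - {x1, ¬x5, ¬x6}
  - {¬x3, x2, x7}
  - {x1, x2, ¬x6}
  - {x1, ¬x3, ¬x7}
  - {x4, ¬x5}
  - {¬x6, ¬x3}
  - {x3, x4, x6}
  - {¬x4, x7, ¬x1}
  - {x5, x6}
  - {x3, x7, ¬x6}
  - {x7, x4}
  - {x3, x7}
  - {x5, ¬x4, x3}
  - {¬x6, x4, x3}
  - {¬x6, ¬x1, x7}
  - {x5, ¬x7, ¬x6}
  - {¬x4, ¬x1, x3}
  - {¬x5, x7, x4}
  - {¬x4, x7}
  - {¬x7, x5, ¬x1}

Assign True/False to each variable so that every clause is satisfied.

Try x1 = True.
The remaining clauses are satisfied by x2 = False, x3 = True, x4 = True, x5 = True, x6 = False, x7 = True.
Every clause has at least one true literal under this assignment.

x1=T, x2=F, x3=T, x4=T, x5=T, x6=F, x7=T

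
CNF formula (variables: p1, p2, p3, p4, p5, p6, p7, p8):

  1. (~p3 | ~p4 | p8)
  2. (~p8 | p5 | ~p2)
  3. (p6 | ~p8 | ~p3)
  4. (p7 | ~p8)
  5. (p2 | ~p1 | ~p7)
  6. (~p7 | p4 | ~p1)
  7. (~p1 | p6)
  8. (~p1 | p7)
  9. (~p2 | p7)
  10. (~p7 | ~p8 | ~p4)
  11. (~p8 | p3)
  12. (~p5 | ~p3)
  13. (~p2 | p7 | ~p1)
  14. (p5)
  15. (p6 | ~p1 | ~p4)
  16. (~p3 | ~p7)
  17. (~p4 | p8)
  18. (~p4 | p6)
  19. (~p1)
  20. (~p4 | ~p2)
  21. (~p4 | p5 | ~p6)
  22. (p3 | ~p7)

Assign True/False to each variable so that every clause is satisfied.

p1 = False, p2 = False, p3 = False, p4 = False, p5 = True, p6 = True, p7 = False, p8 = False

(p5) is a unit clause, so p5 = True.
(~p3) is a unit clause, so p3 = False.
The clause (~p8) is unit: p8 must be False.
(~p4) is a unit clause, so p4 = False.
Unit propagation: (~p1) forces p1 = False.
Unit propagation: (~p7) forces p7 = False.
(~p2) is a unit clause, so p2 = False.
p6 is now unconstrained; take p6 = True.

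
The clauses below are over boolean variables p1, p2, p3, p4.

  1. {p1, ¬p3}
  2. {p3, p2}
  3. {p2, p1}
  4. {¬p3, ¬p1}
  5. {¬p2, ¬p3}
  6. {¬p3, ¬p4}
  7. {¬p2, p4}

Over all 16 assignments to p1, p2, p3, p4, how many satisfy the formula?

Satisfying assignments:
  p1=0 p2=1 p3=0 p4=1
  p1=1 p2=1 p3=0 p4=1
That's 2 in total.

2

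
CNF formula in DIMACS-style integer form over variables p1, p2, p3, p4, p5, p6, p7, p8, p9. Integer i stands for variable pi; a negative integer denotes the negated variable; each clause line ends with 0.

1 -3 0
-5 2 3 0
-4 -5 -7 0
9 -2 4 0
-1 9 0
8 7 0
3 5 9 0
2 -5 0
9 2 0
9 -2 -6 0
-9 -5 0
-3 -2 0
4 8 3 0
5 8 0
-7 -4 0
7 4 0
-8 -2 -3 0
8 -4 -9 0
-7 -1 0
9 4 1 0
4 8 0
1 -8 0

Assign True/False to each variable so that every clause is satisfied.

Pure literal: p6 appears only negated; assign p6 = False.
Set p1 = True and propagate.
  then p9 is forced to True.
  then p5 is forced to False.
  then p8 is forced to True.
  then p7 is forced to False.
  then p4 is forced to True.
The remaining clauses are satisfied by p2 = False, p3 = False.
Check each clause:
  1. (!p3 || p1) — p1 is true.
  2. (p2 || !p5 || p3) — !p5 is true.
  3. (!p7 || !p5 || !p4) — !p7 is true.
  4. (p9 || p4 || !p2) — p9 is true.
  5. (!p1 || p9) — p9 is true.
  6. (p7 || p8) — p8 is true.
  7. (p9 || p5 || p3) — p9 is true.
  8. (!p5 || p2) — !p5 is true.
  9. (p2 || p9) — p9 is true.
  10. (!p6 || p9 || !p2) — p9 is true.
  11. (!p9 || !p5) — !p5 is true.
  12. (!p2 || !p3) — !p3 is true.
  13. (p4 || p3 || p8) — p8 is true.
  14. (p8 || p5) — p8 is true.
  15. (!p4 || !p7) — !p7 is true.
  16. (p4 || p7) — p4 is true.
  17. (!p8 || !p2 || !p3) — !p3 is true.
  18. (!p4 || p8 || !p9) — p8 is true.
  19. (!p7 || !p1) — !p7 is true.
  20. (p4 || p9 || p1) — p9 is true.
  21. (p8 || p4) — p8 is true.
  22. (p1 || !p8) — p1 is true.

p1=T  p2=F  p3=F  p4=T  p5=F  p6=F  p7=F  p8=T  p9=T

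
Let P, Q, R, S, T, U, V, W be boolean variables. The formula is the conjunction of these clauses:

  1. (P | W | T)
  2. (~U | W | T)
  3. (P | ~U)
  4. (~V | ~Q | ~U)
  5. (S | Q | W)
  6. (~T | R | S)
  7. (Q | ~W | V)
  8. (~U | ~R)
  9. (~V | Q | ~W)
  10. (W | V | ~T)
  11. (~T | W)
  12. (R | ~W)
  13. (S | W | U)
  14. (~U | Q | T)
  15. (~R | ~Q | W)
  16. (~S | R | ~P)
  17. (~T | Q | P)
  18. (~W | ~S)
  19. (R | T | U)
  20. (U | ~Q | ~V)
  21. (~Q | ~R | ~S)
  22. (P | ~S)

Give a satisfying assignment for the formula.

P=1, Q=1, R=1, S=0, T=1, U=0, V=0, W=1

Try P = True.
Set Q = True and propagate.
Set R = True and propagate.
  then U is forced to False.
  then W is forced to True.
  then S is forced to False.
  then V is forced to False.
T is now unconstrained; take T = True.
Every clause has at least one true literal under this assignment.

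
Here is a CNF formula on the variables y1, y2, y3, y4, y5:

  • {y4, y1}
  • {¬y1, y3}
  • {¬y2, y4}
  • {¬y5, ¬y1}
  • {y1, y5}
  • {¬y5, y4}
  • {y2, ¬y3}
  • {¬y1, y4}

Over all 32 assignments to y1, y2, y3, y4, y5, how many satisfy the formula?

4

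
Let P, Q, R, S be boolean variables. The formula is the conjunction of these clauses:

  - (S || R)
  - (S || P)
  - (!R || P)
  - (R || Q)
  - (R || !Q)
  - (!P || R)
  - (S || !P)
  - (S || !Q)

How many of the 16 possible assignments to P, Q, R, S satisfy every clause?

2

The models are:
  P=T Q=F R=T S=T
  P=T Q=T R=T S=T
That's 2 in total.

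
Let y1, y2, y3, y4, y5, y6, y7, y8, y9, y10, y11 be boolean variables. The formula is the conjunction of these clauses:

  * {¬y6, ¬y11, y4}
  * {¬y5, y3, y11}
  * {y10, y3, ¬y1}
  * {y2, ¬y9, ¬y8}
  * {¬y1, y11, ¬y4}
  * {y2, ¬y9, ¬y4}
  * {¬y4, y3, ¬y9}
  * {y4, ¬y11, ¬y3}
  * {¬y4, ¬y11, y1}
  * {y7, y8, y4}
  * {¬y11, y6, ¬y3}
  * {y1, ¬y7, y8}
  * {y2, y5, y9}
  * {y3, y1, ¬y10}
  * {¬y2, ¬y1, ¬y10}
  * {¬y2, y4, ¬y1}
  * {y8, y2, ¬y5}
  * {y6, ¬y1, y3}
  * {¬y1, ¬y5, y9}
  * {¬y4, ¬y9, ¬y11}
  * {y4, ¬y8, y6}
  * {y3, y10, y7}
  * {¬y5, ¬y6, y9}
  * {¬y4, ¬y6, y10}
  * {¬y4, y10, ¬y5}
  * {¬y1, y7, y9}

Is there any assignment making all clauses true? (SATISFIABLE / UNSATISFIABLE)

SATISFIABLE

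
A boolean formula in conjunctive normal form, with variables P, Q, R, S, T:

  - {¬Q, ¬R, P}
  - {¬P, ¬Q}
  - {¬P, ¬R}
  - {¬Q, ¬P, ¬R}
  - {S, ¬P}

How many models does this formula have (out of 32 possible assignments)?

Case analysis on P and Q:
  P=T, Q=T: a clause becomes empty — 0.
  P=T, Q=F: remaining (R,S,T) ∈ {(F,T,F); (F,T,T)} — 2.
  P=F, Q=T: remaining (R,S,T) ∈ {(F,F,F); (F,F,T); (F,T,F); (F,T,T)} — 4.
  P=F, Q=F: R, S, T free → 2^3 = 8.
Total: 0 + 2 + 4 + 8 = 14.

14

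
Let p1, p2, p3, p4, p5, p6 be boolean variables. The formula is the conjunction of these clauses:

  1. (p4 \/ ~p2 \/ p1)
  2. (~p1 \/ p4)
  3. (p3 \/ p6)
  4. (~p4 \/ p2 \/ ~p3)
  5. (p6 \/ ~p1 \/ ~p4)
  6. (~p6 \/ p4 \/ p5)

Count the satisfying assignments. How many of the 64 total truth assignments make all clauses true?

18

Case analysis on p4 and p1:
  p4=1, p1=1: p5 free; 3 ways for (p2,p3,p6) × 2^1 = 6.
  p4=1, p1=0: p5 free; 4 ways for (p2,p3,p6) × 2^1 = 8.
  p4=0, p1=1: a clause becomes empty — 0.
  p4=0, p1=0: remaining (p2,p3,p5,p6) ∈ {(0,0,1,1); (0,1,0,0); (0,1,1,0); (0,1,1,1)} — 4.
Total: 6 + 8 + 0 + 4 = 18.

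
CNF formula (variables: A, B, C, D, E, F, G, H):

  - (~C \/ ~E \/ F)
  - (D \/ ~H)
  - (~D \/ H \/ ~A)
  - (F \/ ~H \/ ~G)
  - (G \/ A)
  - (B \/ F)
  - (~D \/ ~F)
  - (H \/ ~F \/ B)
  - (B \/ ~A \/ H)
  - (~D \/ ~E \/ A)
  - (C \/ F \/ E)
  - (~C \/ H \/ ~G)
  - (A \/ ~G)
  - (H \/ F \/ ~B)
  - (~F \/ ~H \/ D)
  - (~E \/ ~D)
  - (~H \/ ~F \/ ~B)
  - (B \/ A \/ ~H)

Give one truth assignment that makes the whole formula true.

Branch on A: take A = True.
Set B = True and propagate.
Set C = False and propagate.
The remaining clauses are satisfied by D = False, E = False, F = True, G = False, H = False.

A=True, B=True, C=False, D=False, E=False, F=True, G=False, H=False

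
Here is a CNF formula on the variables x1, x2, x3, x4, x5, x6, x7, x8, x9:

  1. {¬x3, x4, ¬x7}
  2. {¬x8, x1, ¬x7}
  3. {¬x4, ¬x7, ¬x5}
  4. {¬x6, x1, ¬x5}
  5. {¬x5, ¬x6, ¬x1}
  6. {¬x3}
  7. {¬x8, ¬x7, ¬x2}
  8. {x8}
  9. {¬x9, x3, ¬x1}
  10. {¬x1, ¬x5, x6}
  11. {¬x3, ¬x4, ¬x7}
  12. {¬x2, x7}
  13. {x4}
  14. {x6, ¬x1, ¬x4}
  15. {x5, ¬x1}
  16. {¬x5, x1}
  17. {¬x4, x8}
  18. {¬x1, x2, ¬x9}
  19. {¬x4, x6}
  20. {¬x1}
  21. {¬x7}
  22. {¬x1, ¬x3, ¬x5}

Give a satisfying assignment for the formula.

Unit propagation: (¬x3) forces x3 = False.
(x8) is a unit clause, so x8 = True.
The clause (x4) is unit: x4 must be True.
(x6) is a unit clause, so x6 = True.
The clause (¬x1) is unit: x1 must be False.
The clause (¬x7) is unit: x7 must be False.
(¬x5) is a unit clause, so x5 = False.
(¬x2) is a unit clause, so x2 = False.
x9 is now unconstrained; take x9 = False.

x1=F, x2=F, x3=F, x4=T, x5=F, x6=T, x7=F, x8=T, x9=F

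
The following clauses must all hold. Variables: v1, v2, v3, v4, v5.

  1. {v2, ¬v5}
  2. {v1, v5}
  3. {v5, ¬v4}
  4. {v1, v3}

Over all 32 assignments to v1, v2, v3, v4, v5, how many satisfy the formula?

10

Split on v5, then v1.
  v5=1, v1=1: remaining (v2,v3,v4) ∈ {(1,0,0); (1,0,1); (1,1,0); (1,1,1)} — 4.
  v5=1, v1=0: remaining (v2,v3,v4) ∈ {(1,1,0); (1,1,1)} — 2.
  v5=0, v1=1: remaining (v2,v3,v4) ∈ {(0,0,0); (0,1,0); (1,0,0); (1,1,0)} — 4.
  v5=0, v1=0: a clause becomes empty — 0.
Total: 4 + 2 + 4 + 0 = 10.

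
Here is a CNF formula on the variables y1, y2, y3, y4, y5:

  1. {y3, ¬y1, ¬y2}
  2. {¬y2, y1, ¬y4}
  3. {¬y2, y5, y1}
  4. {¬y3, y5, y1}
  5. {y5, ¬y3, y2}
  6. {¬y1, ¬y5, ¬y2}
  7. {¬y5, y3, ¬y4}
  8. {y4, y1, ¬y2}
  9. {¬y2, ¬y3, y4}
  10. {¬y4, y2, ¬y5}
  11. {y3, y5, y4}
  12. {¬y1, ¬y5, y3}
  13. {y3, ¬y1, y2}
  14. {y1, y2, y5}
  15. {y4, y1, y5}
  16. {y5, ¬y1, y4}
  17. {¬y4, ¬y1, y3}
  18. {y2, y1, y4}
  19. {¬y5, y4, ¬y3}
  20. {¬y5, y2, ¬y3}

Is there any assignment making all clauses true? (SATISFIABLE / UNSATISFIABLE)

SATISFIABLE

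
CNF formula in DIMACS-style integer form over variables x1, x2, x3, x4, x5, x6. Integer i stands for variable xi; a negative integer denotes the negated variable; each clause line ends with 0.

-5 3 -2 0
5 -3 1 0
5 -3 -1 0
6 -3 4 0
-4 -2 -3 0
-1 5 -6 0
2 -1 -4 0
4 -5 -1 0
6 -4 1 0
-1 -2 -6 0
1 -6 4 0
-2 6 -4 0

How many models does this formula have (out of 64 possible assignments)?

9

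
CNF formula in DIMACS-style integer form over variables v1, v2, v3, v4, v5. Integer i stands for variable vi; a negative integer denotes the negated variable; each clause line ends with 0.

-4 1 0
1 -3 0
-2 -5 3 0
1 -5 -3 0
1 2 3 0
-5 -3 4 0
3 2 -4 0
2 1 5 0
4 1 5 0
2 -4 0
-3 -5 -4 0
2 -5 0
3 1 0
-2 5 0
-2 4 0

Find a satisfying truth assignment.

v1=1, v2=0, v3=0, v4=0, v5=0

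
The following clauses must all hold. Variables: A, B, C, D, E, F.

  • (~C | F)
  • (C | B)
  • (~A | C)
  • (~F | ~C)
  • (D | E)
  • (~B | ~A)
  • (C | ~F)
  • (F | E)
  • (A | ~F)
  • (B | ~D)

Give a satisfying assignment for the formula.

E occurs only positively in the remaining clauses — set E = True.
Try A = False.
  then F is forced to False.
  then C is forced to False.
  then B is forced to True.
D is now unconstrained; take D = False.
Every clause has at least one true literal under this assignment.

A=False  B=True  C=False  D=False  E=True  F=False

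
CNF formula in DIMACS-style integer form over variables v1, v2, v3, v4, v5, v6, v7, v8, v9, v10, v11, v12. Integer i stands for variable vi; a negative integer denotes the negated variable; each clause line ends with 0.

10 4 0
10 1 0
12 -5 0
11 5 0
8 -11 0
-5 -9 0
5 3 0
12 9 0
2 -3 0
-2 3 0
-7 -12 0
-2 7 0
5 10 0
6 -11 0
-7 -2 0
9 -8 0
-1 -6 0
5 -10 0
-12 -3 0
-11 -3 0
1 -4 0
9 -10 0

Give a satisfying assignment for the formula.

v1=T  v2=F  v3=F  v4=T  v5=T  v6=F  v7=F  v8=F  v9=F  v10=F  v11=F  v12=T

Branch on v1: take v1 = True.
  then v6 is forced to False.
  then v11 is forced to False.
  then v5 is forced to True.
  then v12 is forced to True.
  then v9 is forced to False.
  then v7 is forced to False.
  then v2 is forced to False.
  then v3 is forced to False.
  then v8 is forced to False.
  then v10 is forced to False.
  then v4 is forced to True.
Every clause has at least one true literal under this assignment.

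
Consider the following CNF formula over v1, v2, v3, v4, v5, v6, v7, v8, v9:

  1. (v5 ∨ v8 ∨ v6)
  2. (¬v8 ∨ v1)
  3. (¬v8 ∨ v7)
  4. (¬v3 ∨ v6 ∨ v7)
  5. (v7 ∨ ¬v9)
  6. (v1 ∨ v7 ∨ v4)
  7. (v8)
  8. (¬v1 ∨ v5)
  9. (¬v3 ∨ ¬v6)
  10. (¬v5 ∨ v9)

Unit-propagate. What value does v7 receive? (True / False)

(v8) is a unit clause: v8 = True.
In (v1 ∨ ¬v8), ¬v8 is now false; v1 must hold, so v1 = True.
(v7 ∨ ¬v8) with v8 = True leaves only v7, so v7 = True.

True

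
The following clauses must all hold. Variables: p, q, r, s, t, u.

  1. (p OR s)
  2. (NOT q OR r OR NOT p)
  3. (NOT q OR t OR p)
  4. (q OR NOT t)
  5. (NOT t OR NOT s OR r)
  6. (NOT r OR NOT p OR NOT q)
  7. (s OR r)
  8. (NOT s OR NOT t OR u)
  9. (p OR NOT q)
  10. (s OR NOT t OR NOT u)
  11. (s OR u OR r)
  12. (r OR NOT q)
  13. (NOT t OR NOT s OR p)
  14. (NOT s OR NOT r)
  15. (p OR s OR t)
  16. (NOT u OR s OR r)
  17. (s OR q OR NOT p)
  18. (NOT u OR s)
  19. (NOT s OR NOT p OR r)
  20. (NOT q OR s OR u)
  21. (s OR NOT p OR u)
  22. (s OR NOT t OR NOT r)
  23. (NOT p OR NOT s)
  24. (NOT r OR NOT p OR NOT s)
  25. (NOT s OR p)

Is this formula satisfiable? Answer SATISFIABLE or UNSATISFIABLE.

UNSATISFIABLE

s = True:
  propagation gives r=False, t=False, q=False, p=False; an empty clause results — contradiction.
s = False:
  propagation gives p=True, r=True, q=False; an empty clause results — contradiction.
Every branch closes, so no satisfying assignment exists.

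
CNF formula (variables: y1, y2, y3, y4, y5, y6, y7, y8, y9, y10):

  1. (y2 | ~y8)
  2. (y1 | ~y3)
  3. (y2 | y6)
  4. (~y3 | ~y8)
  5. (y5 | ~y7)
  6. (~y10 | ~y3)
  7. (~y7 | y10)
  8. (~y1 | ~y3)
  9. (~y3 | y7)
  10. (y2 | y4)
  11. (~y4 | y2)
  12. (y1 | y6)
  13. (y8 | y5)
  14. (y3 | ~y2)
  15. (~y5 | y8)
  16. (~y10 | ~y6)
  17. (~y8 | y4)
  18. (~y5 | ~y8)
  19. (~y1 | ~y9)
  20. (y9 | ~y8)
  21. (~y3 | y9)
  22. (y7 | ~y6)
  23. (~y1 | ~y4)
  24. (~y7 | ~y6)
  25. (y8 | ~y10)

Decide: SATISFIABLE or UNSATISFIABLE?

UNSATISFIABLE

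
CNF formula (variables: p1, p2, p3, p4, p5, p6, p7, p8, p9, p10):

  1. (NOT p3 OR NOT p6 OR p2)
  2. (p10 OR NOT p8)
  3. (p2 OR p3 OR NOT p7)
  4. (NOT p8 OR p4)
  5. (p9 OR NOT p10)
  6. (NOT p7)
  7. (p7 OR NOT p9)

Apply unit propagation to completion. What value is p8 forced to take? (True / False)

False

(NOT p7) stands alone — p7 = False.
From (NOT p9 OR p7) and p7 = False: p9 = False.
In (NOT p10 OR p9), p9 is now false; NOT p10 must hold, so p10 = False.
In (p10 OR NOT p8), p10 is now false; NOT p8 must hold, so p8 = False.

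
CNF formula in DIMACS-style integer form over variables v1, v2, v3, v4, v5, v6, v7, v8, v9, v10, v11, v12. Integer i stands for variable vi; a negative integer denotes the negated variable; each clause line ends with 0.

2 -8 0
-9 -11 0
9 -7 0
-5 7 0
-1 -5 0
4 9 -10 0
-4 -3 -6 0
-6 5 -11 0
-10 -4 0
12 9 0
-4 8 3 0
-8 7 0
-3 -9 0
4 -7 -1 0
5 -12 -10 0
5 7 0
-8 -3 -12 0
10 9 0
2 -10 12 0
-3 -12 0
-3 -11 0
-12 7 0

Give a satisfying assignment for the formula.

v1=F, v2=T, v3=F, v4=F, v5=F, v6=T, v7=T, v8=T, v9=T, v10=F, v11=F, v12=F

Check each clause:
  1. (v2 ∨ ¬v8) — v2 is true.
  2. (¬v9 ∨ ¬v11) — ¬v11 is true.
  3. (¬v7 ∨ v9) — v9 is true.
  4. (¬v5 ∨ v7) — ¬v5 is true.
  5. (¬v1 ∨ ¬v5) — ¬v5 is true.
  6. (¬v10 ∨ v4 ∨ v9) — v9 is true.
  7. (¬v6 ∨ ¬v3 ∨ ¬v4) — ¬v4 is true.
  8. (v5 ∨ ¬v11 ∨ ¬v6) — ¬v11 is true.
  9. (¬v10 ∨ ¬v4) — ¬v4 is true.
  10. (v9 ∨ v12) — v9 is true.
  11. (¬v4 ∨ v3 ∨ v8) — v8 is true.
  12. (¬v8 ∨ v7) — v7 is true.
  13. (¬v9 ∨ ¬v3) — ¬v3 is true.
  14. (v4 ∨ ¬v1 ∨ ¬v7) — ¬v1 is true.
  15. (¬v10 ∨ ¬v12 ∨ v5) — ¬v12 is true.
  16. (v5 ∨ v7) — v7 is true.
  17. (¬v8 ∨ ¬v3 ∨ ¬v12) — ¬v12 is true.
  18. (v9 ∨ v10) — v9 is true.
  19. (v2 ∨ ¬v10 ∨ v12) — v2 is true.
  20. (¬v3 ∨ ¬v12) — ¬v12 is true.
  21. (¬v11 ∨ ¬v3) — ¬v11 is true.
  22. (v7 ∨ ¬v12) — ¬v12 is true.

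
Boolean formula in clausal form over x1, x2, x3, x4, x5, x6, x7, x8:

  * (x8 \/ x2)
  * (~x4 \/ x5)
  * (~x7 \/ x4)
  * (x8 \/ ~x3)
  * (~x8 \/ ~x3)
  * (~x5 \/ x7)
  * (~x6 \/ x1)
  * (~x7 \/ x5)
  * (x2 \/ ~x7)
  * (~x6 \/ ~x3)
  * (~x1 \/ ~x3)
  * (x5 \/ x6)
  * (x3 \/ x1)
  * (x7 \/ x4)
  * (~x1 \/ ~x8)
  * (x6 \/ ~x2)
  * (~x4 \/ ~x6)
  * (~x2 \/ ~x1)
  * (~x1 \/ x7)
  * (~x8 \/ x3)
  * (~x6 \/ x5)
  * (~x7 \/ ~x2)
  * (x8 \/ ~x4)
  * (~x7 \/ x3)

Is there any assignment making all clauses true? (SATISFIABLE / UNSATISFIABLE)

x7 = True:
  propagation gives x4=True, x5=True, x2=True; an empty clause results — contradiction.
x7 = False:
  propagation gives x5=False, x4=False; an empty clause results — contradiction.
Every branch closes, so no satisfying assignment exists.

UNSATISFIABLE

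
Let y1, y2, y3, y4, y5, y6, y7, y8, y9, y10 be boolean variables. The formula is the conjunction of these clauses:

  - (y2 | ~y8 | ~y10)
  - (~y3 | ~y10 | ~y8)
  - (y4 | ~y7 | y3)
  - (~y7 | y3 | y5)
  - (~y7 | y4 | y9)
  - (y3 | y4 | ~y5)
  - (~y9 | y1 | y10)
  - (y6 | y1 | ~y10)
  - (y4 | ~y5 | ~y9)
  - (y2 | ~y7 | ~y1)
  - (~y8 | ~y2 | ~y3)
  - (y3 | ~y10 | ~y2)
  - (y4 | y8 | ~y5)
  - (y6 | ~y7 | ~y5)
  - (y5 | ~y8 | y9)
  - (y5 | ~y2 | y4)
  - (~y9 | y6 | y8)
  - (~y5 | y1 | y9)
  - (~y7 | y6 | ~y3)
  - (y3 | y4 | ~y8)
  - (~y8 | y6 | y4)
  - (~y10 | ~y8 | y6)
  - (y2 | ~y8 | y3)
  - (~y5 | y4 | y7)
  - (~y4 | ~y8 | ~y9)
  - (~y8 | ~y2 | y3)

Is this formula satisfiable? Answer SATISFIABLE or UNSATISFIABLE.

y6 occurs only positively in the remaining clauses — set y6 = True.
Try y1 = True.
Branch on y2: take y2 = False.
  then y7 is forced to False.
Set y3 = True and propagate.
The remaining clauses are satisfied by y4 = True, y5 = True, y8 = False, y9 = True, y10 = True.
So y1=T, y2=F, y3=T, y4=T, y5=T, y6=T, y7=F, y8=F, y9=T, y10=T is a satisfying assignment.

SATISFIABLE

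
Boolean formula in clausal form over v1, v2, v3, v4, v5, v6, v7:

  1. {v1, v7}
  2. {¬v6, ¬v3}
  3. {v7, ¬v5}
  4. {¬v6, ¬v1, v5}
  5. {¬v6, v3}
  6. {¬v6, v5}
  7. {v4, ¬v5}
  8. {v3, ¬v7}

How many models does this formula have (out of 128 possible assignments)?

Split on v5, then v6.
  v5=1, v6=1: a clause becomes empty — 0.
  v5=1, v6=0: remaining (v1,v2,v3,v4,v7) ∈ {(0,0,1,1,1); (0,1,1,1,1); (1,0,1,1,1); (1,1,1,1,1)} — 4.
  v5=0, v6=1: a clause becomes empty — 0.
  v5=0, v6=0: v2, v4 free; 4 ways for (v1,v3,v7) × 2^2 = 16.
Total: 0 + 4 + 0 + 16 = 20.

20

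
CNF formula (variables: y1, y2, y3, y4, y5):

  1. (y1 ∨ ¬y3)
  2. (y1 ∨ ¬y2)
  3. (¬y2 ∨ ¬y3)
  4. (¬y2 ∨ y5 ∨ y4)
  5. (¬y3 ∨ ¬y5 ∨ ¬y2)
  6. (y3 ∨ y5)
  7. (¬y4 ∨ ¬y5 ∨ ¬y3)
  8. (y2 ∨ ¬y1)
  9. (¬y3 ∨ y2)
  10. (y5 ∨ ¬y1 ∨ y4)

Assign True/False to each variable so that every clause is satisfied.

y1=T  y2=T  y3=F  y4=T  y5=T

Try y1 = True.
  then y2 is forced to True.
  then y3 is forced to False.
  then y5 is forced to True.
y4 is now unconstrained; take y4 = True.
Every clause has at least one true literal under this assignment.
Check each clause:
  1. (¬y3 ∨ y1) — y1 is true.
  2. (¬y2 ∨ y1) — y1 is true.
  3. (¬y3 ∨ ¬y2) — ¬y3 is true.
  4. (¬y2 ∨ y4 ∨ y5) — y4 is true.
  5. (¬y2 ∨ ¬y3 ∨ ¬y5) — ¬y3 is true.
  6. (y3 ∨ y5) — y5 is true.
  7. (¬y3 ∨ ¬y5 ∨ ¬y4) — ¬y3 is true.
  8. (y2 ∨ ¬y1) — y2 is true.
  9. (¬y3 ∨ y2) — y2 is true.
  10. (y4 ∨ ¬y1 ∨ y5) — y4 is true.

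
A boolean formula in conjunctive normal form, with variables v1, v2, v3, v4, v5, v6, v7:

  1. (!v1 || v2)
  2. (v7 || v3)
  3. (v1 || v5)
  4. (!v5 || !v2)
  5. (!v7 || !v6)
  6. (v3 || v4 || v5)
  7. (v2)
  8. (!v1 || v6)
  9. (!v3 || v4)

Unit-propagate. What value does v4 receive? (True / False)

True

(v2) stands alone — v2 = True.
(!v2 || !v5) with v2 = True leaves only !v5, so v5 = False.
In (v1 || v5), v5 is now false; v1 must hold, so v1 = True.
(v6 || !v1) with v1 = True leaves only v6, so v6 = True.
In (!v7 || !v6), !v6 is now false; !v7 must hold, so v7 = False.
In (v7 || v3), v7 is now false; v3 must hold, so v3 = True.
(v4 || !v3) with v3 = True leaves only v4, so v4 = True.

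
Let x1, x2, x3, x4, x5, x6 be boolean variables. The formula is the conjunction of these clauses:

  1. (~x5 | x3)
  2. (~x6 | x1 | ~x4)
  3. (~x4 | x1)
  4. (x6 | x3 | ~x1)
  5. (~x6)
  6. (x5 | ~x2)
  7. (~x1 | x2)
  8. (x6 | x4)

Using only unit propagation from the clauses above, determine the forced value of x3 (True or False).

(~x6) is a unit clause: x6 = False.
(x4 | x6): since x6 = False, the clause reduces to (x4). x4 = True.
From (x1 | ~x4) and x4 = True: x1 = True.
(x3 | x6 | ~x1) with x6 = False, x1 = True leaves only x3, so x3 = True.

True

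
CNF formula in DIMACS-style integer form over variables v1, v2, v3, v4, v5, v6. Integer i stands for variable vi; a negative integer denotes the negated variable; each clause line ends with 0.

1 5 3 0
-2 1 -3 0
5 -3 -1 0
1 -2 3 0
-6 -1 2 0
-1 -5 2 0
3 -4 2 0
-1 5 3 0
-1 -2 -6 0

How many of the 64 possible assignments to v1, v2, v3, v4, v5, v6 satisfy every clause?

Split on v1, then v2.
  v1=T, v2=T: remaining (v3,v4,v5,v6) ∈ {(F,F,T,F); (F,T,T,F); (T,F,T,F); (T,T,T,F)} — 4.
  v1=T, v2=F: a clause becomes empty — 0.
  v1=F, v2=T: a clause becomes empty — 0.
  v1=F, v2=F: v6 free; 5 ways for (v3,v4,v5) × 2^1 = 10.
Total: 4 + 0 + 0 + 10 = 14.

14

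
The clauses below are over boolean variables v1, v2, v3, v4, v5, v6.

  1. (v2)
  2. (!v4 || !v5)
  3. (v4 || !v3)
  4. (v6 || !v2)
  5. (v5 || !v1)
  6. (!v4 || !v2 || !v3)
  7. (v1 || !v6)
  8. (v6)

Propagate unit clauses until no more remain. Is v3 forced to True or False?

(v2) is a unit clause: v2 = True.
(v6 || !v2) with v2 = True leaves only v6, so v6 = True.
(v1 || !v6): since v6 = True, the clause reduces to (v1). v1 = True.
In (!v1 || v5), !v1 is now false; v5 must hold, so v5 = True.
(!v4 || !v5) with v5 = True leaves only !v4, so v4 = False.
(v4 || !v3): since v4 = False, the clause reduces to (!v3). v3 = False.

False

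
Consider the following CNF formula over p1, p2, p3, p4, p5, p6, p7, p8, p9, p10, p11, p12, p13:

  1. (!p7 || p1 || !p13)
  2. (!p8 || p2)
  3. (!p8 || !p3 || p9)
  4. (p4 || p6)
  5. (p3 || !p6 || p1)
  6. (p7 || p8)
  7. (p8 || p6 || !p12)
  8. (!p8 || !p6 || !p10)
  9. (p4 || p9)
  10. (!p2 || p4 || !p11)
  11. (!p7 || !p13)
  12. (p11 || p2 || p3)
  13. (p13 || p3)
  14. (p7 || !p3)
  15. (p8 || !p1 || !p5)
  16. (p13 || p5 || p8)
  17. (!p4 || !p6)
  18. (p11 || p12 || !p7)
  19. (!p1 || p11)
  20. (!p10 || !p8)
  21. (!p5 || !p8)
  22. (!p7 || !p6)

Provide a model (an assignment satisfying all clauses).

p1 = False  p2 = True  p3 = True  p4 = True  p5 = False  p6 = False  p7 = True  p8 = True  p9 = True  p10 = False  p11 = True  p12 = False  p13 = False

p9 occurs only positively in the remaining clauses — set p9 = True.
Pure literal: p10 appears only negated; assign p10 = False.
Set p1 = False and propagate.
Branch on p2: take p2 = True.
Try p3 = True.
  then p7 is forced to True.
  then p13 is forced to False.
  then p6 is forced to False.
  then p4 is forced to True.
For the remaining variables, p5 = False, p8 = True, p11 = True, p12 = False works.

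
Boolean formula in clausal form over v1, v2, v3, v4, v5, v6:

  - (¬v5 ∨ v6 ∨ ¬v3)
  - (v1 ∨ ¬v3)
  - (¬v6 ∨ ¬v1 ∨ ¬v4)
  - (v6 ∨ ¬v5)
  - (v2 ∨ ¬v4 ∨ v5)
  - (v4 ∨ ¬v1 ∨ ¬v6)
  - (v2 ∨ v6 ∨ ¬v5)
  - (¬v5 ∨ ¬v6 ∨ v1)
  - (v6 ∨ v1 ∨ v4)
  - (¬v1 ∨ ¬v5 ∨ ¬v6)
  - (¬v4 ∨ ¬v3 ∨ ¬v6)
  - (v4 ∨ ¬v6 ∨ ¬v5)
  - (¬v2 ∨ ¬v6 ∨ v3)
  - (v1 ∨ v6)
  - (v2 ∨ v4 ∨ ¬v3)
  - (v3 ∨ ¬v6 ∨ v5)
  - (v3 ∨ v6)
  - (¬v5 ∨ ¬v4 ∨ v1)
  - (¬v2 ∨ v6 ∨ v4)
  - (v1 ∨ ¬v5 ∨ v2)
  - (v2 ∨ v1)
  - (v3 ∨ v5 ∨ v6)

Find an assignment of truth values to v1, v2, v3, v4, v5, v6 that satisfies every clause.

v1=True, v2=True, v3=True, v4=True, v5=False, v6=False

Check each clause:
  1. (¬v5 ∨ ¬v3 ∨ v6) — ¬v5 is true.
  2. (v1 ∨ ¬v3) — v1 is true.
  3. (¬v1 ∨ ¬v6 ∨ ¬v4) — ¬v6 is true.
  4. (¬v5 ∨ v6) — ¬v5 is true.
  5. (v5 ∨ v2 ∨ ¬v4) — v2 is true.
  6. (¬v6 ∨ v4 ∨ ¬v1) — ¬v6 is true.
  7. (v6 ∨ ¬v5 ∨ v2) — v2 is true.
  8. (¬v5 ∨ v1 ∨ ¬v6) — v1 is true.
  9. (v6 ∨ v1 ∨ v4) — v1 is true.
  10. (¬v1 ∨ ¬v5 ∨ ¬v6) — ¬v6 is true.
  11. (¬v6 ∨ ¬v4 ∨ ¬v3) — ¬v6 is true.
  12. (v4 ∨ ¬v6 ∨ ¬v5) — ¬v6 is true.
  13. (¬v2 ∨ v3 ∨ ¬v6) — ¬v6 is true.
  14. (v6 ∨ v1) — v1 is true.
  15. (v2 ∨ ¬v3 ∨ v4) — v2 is true.
  16. (v5 ∨ v3 ∨ ¬v6) — ¬v6 is true.
  17. (v6 ∨ v3) — v3 is true.
  18. (¬v4 ∨ v1 ∨ ¬v5) — v1 is true.
  19. (¬v2 ∨ v6 ∨ v4) — v4 is true.
  20. (v2 ∨ ¬v5 ∨ v1) — v1 is true.
  21. (v2 ∨ v1) — v1 is true.
  22. (v6 ∨ v3 ∨ v5) — v3 is true.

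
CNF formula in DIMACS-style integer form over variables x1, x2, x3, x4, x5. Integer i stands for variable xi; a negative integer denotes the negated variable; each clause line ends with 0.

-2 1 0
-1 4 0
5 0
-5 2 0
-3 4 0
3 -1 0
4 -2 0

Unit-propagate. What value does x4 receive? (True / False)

True

(x5) stands alone — x5 = True.
(!x5 || x2): since x5 = True, the clause reduces to (x2). x2 = True.
From (!x2 || x1) and x2 = True: x1 = True.
From (x4 || !x1) and x1 = True: x4 = True.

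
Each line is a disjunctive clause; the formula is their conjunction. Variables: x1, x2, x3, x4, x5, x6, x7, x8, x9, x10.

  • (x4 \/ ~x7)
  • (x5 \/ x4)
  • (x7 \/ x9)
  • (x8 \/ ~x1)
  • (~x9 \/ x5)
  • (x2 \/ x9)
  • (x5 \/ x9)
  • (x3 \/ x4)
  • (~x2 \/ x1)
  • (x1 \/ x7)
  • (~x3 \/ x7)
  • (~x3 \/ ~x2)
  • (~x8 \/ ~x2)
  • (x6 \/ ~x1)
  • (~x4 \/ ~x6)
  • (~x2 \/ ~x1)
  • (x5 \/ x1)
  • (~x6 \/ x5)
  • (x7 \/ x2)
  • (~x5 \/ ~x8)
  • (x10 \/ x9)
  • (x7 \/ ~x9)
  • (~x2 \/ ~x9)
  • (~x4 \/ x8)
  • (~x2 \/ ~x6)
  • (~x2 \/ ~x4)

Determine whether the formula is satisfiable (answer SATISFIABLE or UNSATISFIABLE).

UNSATISFIABLE

x2 = True:
  propagation gives x1=True; an empty clause results — contradiction.
x2 = False:
  propagation gives x9=True, x5=True, x7=True, x4=True; an empty clause results — contradiction.
Every branch closes, so no satisfying assignment exists.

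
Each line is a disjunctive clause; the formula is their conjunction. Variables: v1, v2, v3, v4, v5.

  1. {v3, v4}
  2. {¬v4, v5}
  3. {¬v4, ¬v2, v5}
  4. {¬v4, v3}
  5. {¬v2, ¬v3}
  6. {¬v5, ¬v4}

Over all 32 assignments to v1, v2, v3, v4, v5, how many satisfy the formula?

The models are:
  v1=0 v2=0 v3=1 v4=0 v5=0
  v1=0 v2=0 v3=1 v4=0 v5=1
  v1=1 v2=0 v3=1 v4=0 v5=0
  v1=1 v2=0 v3=1 v4=0 v5=1
Count: 4.

4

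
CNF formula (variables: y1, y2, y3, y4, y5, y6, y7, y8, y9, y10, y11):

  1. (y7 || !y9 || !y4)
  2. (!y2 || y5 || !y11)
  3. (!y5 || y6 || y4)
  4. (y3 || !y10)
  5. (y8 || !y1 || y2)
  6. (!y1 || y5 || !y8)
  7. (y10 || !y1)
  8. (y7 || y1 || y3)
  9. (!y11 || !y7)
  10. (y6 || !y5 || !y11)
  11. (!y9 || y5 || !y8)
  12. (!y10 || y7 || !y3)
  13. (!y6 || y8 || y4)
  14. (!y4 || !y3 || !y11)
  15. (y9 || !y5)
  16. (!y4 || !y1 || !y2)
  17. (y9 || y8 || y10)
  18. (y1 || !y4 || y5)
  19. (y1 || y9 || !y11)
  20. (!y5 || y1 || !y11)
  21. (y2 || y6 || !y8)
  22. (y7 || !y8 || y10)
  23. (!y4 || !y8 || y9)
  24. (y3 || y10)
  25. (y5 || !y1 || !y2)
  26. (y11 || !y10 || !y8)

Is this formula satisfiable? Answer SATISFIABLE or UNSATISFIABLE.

SATISFIABLE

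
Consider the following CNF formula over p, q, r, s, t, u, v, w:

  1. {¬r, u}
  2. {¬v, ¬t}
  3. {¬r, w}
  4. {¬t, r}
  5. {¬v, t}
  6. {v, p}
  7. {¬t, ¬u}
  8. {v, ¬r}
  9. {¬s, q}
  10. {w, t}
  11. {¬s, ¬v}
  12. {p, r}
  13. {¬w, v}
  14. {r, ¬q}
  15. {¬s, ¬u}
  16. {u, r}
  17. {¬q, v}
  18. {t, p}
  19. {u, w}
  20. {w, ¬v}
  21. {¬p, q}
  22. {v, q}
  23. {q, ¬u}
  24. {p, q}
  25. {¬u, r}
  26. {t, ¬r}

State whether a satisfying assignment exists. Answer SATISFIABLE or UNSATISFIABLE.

UNSATISFIABLE

r = True:
  propagation gives u=True, w=True, t=False; an empty clause results — contradiction.
r = False:
  propagation gives t=False, v=False, p=True, w=True; an empty clause results — contradiction.
Every branch closes, so no satisfying assignment exists.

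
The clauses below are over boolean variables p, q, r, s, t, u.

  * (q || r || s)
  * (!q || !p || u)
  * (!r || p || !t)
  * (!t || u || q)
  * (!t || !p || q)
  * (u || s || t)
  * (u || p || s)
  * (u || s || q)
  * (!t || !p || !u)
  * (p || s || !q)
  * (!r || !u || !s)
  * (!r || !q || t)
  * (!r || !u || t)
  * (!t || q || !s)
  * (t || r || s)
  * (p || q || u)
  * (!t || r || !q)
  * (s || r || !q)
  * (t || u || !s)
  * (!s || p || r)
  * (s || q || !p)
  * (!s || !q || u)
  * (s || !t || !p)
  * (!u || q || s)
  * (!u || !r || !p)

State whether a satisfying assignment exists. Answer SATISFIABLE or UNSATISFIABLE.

SATISFIABLE

Try p = True.
Branch on q: take q = True.
  then u is forced to True.
  then t is forced to False.
  then r is forced to False.
  then s is forced to True.
So p = T, q = T, r = F, s = T, t = F, u = T is a satisfying assignment.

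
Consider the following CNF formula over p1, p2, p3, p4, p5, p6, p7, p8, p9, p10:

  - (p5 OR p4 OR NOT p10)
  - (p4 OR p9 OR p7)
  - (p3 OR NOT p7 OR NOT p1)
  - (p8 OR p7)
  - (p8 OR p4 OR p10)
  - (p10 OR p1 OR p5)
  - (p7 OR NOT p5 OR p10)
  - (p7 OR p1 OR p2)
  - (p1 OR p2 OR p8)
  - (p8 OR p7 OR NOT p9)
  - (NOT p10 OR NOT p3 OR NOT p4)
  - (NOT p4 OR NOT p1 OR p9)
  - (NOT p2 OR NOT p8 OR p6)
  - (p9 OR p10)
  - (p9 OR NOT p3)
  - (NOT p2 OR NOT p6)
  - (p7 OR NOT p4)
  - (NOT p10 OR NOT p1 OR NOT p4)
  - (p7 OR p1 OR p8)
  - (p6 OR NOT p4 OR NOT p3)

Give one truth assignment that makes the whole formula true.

Branch on p1: take p1 = False.
The remaining clauses are satisfied by p2 = False, p3 = False, p4 = True, p5 = True, p6 = False, p7 = True, p8 = True, p9 = True, p10 = True.
Every clause has at least one true literal under this assignment.

p1=F, p2=F, p3=F, p4=T, p5=T, p6=F, p7=T, p8=T, p9=T, p10=T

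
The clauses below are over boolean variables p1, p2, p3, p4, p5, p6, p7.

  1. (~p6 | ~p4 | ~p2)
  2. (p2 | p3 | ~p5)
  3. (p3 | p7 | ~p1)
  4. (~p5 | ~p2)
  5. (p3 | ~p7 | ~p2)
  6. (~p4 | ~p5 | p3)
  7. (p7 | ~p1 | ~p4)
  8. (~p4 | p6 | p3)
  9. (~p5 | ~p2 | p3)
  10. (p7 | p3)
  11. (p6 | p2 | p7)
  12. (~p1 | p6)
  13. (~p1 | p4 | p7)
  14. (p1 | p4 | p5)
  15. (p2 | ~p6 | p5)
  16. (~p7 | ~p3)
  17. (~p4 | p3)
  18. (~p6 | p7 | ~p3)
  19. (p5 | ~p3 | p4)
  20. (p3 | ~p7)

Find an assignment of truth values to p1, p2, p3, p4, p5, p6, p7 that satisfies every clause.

p1=False, p2=True, p3=True, p4=True, p5=False, p6=False, p7=False

Check each clause:
  1. (~p2 | ~p4 | ~p6) — ~p6 is true.
  2. (p2 | ~p5 | p3) — p3 is true.
  3. (p3 | ~p1 | p7) — p3 is true.
  4. (~p2 | ~p5) — ~p5 is true.
  5. (~p7 | ~p2 | p3) — ~p7 is true.
  6. (~p5 | ~p4 | p3) — p3 is true.
  7. (~p1 | ~p4 | p7) — ~p1 is true.
  8. (p3 | ~p4 | p6) — p3 is true.
  9. (~p5 | p3 | ~p2) — p3 is true.
  10. (p7 | p3) — p3 is true.
  11. (p2 | p6 | p7) — p2 is true.
  12. (p6 | ~p1) — ~p1 is true.
  13. (p4 | ~p1 | p7) — p4 is true.
  14. (p4 | p1 | p5) — p4 is true.
  15. (p2 | p5 | ~p6) — p2 is true.
  16. (~p7 | ~p3) — ~p7 is true.
  17. (~p4 | p3) — p3 is true.
  18. (p7 | ~p3 | ~p6) — ~p6 is true.
  19. (~p3 | p4 | p5) — p4 is true.
  20. (~p7 | p3) — ~p7 is true.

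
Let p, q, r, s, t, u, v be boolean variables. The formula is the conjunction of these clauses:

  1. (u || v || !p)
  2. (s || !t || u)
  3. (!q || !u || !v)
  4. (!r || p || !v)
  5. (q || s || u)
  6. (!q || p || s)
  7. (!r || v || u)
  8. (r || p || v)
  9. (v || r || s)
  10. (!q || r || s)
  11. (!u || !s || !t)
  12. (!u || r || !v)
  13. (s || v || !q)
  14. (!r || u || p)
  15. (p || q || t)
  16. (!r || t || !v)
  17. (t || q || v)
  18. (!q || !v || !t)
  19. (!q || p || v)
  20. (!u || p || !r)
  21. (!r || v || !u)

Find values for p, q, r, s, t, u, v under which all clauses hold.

Branch on p: take p = True.
Branch on q: take q = False.
Branch on r: take r = False.
For the remaining variables, s = True, t = False, u = False, v = True works.
Check each clause:
  1. (v || u || !p) — v is true.
  2. (!t || u || s) — !t is true.
  3. (!q || !u || !v) — !u is true.
  4. (!v || p || !r) — p is true.
  5. (u || s || q) — s is true.
  6. (!q || p || s) — p is true.
  7. (u || v || !r) — !r is true.
  8. (r || v || p) — p is true.
  9. (r || s || v) — s is true.
  10. (r || !q || s) — s is true.
  11. (!u || !t || !s) — !u is true.
  12. (!v || r || !u) — !u is true.
  13. (s || !q || v) — s is true.
  14. (u || p || !r) — p is true.
  15. (q || p || t) — p is true.
  16. (!r || t || !v) — !r is true.
  17. (q || v || t) — v is true.
  18. (!q || !t || !v) — !t is true.
  19. (v || !q || p) — p is true.
  20. (!r || !u || p) — p is true.
  21. (v || !r || !u) — !u is true.

p=True, q=False, r=False, s=True, t=False, u=False, v=True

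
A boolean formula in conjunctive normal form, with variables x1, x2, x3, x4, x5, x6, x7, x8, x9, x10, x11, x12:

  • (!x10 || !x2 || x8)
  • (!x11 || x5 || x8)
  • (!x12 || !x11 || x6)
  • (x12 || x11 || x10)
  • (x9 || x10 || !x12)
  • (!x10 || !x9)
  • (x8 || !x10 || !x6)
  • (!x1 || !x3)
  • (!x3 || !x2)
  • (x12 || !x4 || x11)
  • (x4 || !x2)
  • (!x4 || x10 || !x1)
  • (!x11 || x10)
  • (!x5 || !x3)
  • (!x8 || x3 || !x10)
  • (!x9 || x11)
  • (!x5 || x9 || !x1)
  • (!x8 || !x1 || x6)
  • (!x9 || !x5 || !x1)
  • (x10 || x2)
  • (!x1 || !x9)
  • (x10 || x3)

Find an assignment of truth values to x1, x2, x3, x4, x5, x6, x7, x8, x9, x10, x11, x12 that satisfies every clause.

x1=F, x2=F, x3=T, x4=F, x5=F, x6=T, x7=T, x8=T, x9=F, x10=T, x11=T, x12=T

Check each clause:
  1. (!x2 || !x10 || x8) — x8 is true.
  2. (x8 || x5 || !x11) — x8 is true.
  3. (x6 || !x11 || !x12) — x6 is true.
  4. (x12 || x11 || x10) — x10 is true.
  5. (!x12 || x9 || x10) — x10 is true.
  6. (!x10 || !x9) — !x9 is true.
  7. (x8 || !x10 || !x6) — x8 is true.
  8. (!x1 || !x3) — !x1 is true.
  9. (!x2 || !x3) — !x2 is true.
  10. (x11 || x12 || !x4) — x11 is true.
  11. (!x2 || x4) — !x2 is true.
  12. (!x1 || !x4 || x10) — x10 is true.
  13. (!x11 || x10) — x10 is true.
  14. (!x3 || !x5) — !x5 is true.
  15. (x3 || !x8 || !x10) — x3 is true.
  16. (!x9 || x11) — x11 is true.
  17. (x9 || !x1 || !x5) — !x5 is true.
  18. (!x8 || x6 || !x1) — !x1 is true.
  19. (!x1 || !x5 || !x9) — !x5 is true.
  20. (x2 || x10) — x10 is true.
  21. (!x1 || !x9) — !x1 is true.
  22. (x10 || x3) — x10 is true.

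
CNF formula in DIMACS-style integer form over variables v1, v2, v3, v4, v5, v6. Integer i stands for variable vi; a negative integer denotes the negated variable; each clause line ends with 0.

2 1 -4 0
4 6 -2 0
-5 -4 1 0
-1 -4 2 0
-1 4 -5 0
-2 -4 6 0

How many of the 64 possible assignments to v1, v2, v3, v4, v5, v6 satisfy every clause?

24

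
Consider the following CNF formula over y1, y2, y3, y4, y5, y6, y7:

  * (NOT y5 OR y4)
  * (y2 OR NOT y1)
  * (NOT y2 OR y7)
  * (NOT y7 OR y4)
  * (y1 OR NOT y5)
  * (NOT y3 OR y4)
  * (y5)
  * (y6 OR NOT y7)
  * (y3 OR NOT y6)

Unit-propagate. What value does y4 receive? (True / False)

True

(y5) is a unit clause: y5 = True.
(NOT y5 OR y4) with y5 = True leaves only y4, so y4 = True.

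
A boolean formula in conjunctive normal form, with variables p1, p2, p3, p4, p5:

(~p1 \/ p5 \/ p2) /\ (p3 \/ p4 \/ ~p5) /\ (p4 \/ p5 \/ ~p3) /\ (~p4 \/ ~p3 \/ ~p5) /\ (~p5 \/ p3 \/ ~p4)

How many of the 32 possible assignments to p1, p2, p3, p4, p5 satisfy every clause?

Case analysis on p5 and p3:
  p5=T, p3=T: remaining (p1,p2,p4) ∈ {(F,F,F); (F,T,F); (T,F,F); (T,T,F)} — 4.
  p5=T, p3=F: a clause becomes empty — 0.
  p5=F, p3=T: remaining (p1,p2,p4) ∈ {(F,F,T); (F,T,T); (T,T,T)} — 3.
  p5=F, p3=F: p4 free; 3 ways for (p1,p2) × 2^1 = 6.
Total: 4 + 0 + 3 + 6 = 13.

13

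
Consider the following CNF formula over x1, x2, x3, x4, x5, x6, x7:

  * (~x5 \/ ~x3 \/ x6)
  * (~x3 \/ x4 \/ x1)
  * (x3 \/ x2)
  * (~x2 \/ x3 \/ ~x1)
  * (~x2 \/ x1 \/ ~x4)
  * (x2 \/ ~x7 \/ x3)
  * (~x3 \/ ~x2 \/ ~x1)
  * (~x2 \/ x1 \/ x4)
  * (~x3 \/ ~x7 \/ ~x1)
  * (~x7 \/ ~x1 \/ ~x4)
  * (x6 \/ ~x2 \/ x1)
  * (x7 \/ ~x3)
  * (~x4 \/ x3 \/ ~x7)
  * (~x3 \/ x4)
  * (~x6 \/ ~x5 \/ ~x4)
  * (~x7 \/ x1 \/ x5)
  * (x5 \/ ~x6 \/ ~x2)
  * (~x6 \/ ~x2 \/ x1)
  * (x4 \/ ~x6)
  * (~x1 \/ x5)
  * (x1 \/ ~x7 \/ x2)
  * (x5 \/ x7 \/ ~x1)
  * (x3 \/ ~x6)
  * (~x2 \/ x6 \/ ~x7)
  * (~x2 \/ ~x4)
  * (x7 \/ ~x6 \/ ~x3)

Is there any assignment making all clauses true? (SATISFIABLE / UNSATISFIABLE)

x1 = True:
  x3 = True:
    propagation gives x6=True, x2=False, x7=False; an empty clause results — contradiction.
  x3 = False:
    propagation gives x2=True; an empty clause results — contradiction.
x1 = False:
  x2 = True:
    propagation gives x4=False; an empty clause results — contradiction.
  x2 = False:
    propagation gives x3=True, x4=True, x7=True; an empty clause results — contradiction.
Every branch closes, so no satisfying assignment exists.

UNSATISFIABLE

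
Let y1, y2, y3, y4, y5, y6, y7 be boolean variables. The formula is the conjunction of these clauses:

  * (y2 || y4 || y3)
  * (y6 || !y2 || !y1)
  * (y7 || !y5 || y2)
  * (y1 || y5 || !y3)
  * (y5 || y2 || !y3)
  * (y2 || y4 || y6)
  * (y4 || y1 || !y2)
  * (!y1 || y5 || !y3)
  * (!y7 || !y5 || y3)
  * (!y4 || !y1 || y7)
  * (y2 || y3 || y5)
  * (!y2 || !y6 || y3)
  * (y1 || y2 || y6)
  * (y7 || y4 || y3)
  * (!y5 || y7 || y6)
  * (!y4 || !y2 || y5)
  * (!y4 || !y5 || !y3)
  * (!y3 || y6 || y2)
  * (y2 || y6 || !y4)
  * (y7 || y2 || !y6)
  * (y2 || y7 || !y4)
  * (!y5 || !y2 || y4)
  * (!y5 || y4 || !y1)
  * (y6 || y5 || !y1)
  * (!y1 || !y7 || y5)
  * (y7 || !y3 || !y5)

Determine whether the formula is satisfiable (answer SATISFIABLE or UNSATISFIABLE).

SATISFIABLE

Branch on y1: take y1 = False.
The remaining clauses are satisfied by y2 = False, y3 = True, y4 = False, y5 = True, y6 = True, y7 = True.
So y1 = F, y2 = F, y3 = T, y4 = F, y5 = T, y6 = T, y7 = T is a satisfying assignment.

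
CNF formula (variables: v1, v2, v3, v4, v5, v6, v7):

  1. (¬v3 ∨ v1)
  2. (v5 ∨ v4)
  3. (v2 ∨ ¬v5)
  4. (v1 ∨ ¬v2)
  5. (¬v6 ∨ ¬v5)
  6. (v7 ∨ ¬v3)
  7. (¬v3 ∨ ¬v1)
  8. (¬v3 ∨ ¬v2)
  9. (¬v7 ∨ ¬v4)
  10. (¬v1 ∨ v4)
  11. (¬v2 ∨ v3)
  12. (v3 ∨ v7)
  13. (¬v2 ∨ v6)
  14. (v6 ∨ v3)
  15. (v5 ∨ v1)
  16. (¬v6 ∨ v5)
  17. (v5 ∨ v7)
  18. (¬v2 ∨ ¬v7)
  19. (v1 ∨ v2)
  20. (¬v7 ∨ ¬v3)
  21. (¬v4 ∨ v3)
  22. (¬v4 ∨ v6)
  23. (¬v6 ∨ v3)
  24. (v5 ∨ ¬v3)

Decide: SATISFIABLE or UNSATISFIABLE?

UNSATISFIABLE

v3 = True:
  propagation gives v1=True; an empty clause results — contradiction.
v3 = False:
  propagation gives v2=False, v5=False, v4=True; an empty clause results — contradiction.
Every branch closes, so no satisfying assignment exists.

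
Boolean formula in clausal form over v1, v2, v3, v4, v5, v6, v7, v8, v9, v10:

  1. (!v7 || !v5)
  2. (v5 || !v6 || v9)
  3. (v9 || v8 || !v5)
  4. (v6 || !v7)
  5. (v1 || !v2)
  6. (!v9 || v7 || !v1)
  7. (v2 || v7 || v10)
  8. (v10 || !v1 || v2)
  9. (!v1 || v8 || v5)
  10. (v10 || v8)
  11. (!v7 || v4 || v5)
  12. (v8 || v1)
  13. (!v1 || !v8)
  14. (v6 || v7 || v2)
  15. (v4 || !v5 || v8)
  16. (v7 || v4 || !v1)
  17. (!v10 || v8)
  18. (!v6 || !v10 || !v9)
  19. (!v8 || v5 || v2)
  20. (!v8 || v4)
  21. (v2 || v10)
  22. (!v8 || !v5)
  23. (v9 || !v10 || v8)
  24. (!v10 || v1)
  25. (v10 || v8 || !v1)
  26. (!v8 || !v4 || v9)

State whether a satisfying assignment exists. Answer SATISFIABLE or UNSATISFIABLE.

UNSATISFIABLE

v8 = True:
  propagation gives v1=False, v2=False, v5=True; an empty clause results — contradiction.
v8 = False:
  propagation gives v10=True; an empty clause results — contradiction.
Every branch closes, so no satisfying assignment exists.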